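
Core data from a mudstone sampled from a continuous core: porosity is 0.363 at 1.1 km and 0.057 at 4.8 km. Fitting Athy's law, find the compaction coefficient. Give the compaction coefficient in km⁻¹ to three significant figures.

Athy: n(z) = n₀ e^(−cz) ⇒ n₁/n₂ = e^{c(z₂−z₁)} ⇒ c = ln(n₁/n₂)/(z₂−z₁)
c = ln(0.363/0.057) / (4.8 − 1.1) = ln(6.368) / 3.7 = 1.8514 / 3.7 = 0.5004 km⁻¹

0.500 km⁻¹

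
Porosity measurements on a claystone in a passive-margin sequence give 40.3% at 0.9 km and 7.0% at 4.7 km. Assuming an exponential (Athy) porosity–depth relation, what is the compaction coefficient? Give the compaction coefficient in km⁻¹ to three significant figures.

0.461 km⁻¹

Athy: n(d) = n₀ e^(−βd) ⇒ n₁/n₂ = e^{β(d₂−d₁)} ⇒ β = ln(n₁/n₂)/(d₂−d₁)
β = ln(0.403/0.07) / (4.7 − 0.9) = ln(5.757) / 3.8 = 1.7504 / 3.8 = 0.4606 km⁻¹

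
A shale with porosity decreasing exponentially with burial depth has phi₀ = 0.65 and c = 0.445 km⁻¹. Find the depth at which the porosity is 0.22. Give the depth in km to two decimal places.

2.43 km

Invert Athy's law: d = ln(phi₀/phi) / c
d = ln(0.65/0.22) / 0.445 = ln(2.955) / 0.445 = 1.0833 / 0.445 = 2.434 km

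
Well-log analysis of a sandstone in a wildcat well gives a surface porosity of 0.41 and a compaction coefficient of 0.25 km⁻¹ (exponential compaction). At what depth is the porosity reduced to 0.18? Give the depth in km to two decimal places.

Invert Athy's law: Z = ln(n₀/n) / c
Z = ln(0.41/0.18) / 0.25 = ln(2.278) / 0.25 = 0.8232 / 0.25 = 3.293 km

3.29 km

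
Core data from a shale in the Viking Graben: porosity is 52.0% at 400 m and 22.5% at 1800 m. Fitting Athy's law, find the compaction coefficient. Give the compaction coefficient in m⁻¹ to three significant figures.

Working in km (1 km = 1000 m; c in km⁻¹ = c in m⁻¹ × 1000):
Athy: φ(d) = φ₀ e^(−cd) ⇒ φ₁/φ₂ = e^{c(d₂−d₁)} ⇒ c = ln(φ₁/φ₂)/(d₂−d₁)
c = ln(0.52/0.225) / (1.8 − 0.4) = ln(2.311) / 1.4 = 0.8377 / 1.4 = 0.5984 km⁻¹

0.000598 m⁻¹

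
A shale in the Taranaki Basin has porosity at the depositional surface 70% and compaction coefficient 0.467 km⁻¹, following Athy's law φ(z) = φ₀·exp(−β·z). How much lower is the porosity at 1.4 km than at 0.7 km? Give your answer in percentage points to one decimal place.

14.1 percentage points

φ(0.7) = 0.7·e^(−0.467×0.7) = 0.5048
φ(1.4) = 0.7·e^(−0.467×1.4) = 0.3640
Δφ = 0.5048 − 0.3640 = 0.1408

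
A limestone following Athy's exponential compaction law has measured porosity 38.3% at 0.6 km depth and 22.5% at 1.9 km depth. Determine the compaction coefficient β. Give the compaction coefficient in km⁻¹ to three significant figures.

0.409 km⁻¹

Athy: φ(d) = φ₀ e^(−βd) ⇒ φ₁/φ₂ = e^{β(d₂−d₁)} ⇒ β = ln(φ₁/φ₂)/(d₂−d₁)
β = ln(0.383/0.225) / (1.9 − 0.6) = ln(1.702) / 1.3 = 0.5319 / 1.3 = 0.4092 km⁻¹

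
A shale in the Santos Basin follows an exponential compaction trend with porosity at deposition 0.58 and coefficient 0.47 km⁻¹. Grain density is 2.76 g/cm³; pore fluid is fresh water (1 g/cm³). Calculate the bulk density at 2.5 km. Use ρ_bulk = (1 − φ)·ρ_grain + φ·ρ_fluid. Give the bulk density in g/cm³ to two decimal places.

2.44 g/cm³

Porosity at depth: n = 0.58·exp(−0.47×2.5) = 0.58×0.3088 = 0.1791
Bulk density: ρ_b = (1−n)ρ_g + n·ρ_f = 0.8209×2.76 + 0.1791×1
       = 2.266 + 0.179 = 2.445 g/cm³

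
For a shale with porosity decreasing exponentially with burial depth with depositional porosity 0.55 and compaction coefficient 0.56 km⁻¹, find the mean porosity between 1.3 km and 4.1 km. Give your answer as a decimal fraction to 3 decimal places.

0.134

⟨phi⟩ = (1/(Z₂−Z₁)) ∫ phi₀ e^(−βZ) dZ = phi₀·(e^(−β·Z₁) − e^(−β·Z₂)) / (β·(Z₂−Z₁))
e^(−0.56×1.3) = 0.4829; e^(−0.56×4.1) = 0.1007
⟨phi⟩ = 0.55 × (0.4829 − 0.1007) / (0.56 × 2.8) = 0.55 × 0.2438 = 0.1341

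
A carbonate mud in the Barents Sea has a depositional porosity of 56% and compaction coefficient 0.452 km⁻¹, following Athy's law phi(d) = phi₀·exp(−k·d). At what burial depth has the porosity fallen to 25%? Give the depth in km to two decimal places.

Invert Athy's law: d = ln(phi₀/phi) / k
d = ln(0.56/0.25) / 0.452 = ln(2.24) / 0.452 = 0.8065 / 0.452 = 1.784 km

1.78 km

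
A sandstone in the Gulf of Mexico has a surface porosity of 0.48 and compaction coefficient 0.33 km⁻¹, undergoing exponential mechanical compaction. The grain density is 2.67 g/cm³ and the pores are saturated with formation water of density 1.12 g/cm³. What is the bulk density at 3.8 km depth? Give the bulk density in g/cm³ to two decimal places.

Porosity at depth: n = 0.48·exp(−0.33×3.8) = 0.48×0.2854 = 0.1370
Bulk density: ρ_b = (1−n)ρ_g + n·ρ_f = 0.8630×2.67 + 0.1370×1.12
       = 2.304 + 0.153 = 2.458 g/cm³

2.46 g/cm³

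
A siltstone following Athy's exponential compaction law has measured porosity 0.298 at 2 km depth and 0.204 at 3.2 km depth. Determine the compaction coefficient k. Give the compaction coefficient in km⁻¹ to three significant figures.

Athy: n(Z) = n₀ e^(−kZ) ⇒ n₁/n₂ = e^{k(Z₂−Z₁)} ⇒ k = ln(n₁/n₂)/(Z₂−Z₁)
k = ln(0.298/0.204) / (3.2 − 2) = ln(1.461) / 1.2 = 0.3790 / 1.2 = 0.3158 km⁻¹

0.316 km⁻¹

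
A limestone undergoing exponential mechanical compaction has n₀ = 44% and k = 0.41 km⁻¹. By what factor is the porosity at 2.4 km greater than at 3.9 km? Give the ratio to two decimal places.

n(z₁)/n(z₂) = e^(−k·z₁)/e^(−k·z₂) = e^{k(z₂−z₁)}
= exp(0.41 × 1.5) = exp(0.615) = 1.8497

1.85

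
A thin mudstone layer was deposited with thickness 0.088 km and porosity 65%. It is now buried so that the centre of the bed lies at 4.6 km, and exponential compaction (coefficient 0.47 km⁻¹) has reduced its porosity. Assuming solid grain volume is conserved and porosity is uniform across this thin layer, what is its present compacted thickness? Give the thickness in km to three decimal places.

0.033 km

Porosity at 4.6 km: φ = 0.65·exp(−0.47×4.6) = 0.0748
Solid-volume conservation: h(1−φ) = h₀(1−φ₀) ⇒ h = h₀·(1−φ₀)/(1−φ)
h = 0.088 × (1 − 0.65)/(1 − 0.0748) = 0.088 × 0.3783 = 0.0333 km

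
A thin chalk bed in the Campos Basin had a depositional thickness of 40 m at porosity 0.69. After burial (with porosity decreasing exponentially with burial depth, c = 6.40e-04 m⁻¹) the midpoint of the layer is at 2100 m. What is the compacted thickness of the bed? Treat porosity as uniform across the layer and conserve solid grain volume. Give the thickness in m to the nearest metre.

Working in km (1 km = 1000 m; c in km⁻¹ = c in m⁻¹ × 1000):
Porosity at 2.1 km: φ = 0.69·exp(−0.64×2.1) = 0.1800
Solid-volume conservation: h(1−φ) = h₀(1−φ₀) ⇒ h = h₀·(1−φ₀)/(1−φ)
h = 0.04 × (1 − 0.69)/(1 − 0.1800) = 0.04 × 0.3780 = 0.0151 km

15 m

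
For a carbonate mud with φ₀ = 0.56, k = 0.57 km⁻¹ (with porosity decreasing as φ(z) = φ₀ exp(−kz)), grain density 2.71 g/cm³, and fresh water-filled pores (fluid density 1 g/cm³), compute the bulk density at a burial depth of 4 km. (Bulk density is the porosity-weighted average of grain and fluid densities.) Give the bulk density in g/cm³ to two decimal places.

2.61 g/cm³

Porosity at depth: φ = 0.56·exp(−0.57×4) = 0.56×0.1023 = 0.0573
Bulk density: ρ_b = (1−φ)ρ_g + φ·ρ_f = 0.9427×2.71 + 0.0573×1
       = 2.555 + 0.057 = 2.612 g/cm³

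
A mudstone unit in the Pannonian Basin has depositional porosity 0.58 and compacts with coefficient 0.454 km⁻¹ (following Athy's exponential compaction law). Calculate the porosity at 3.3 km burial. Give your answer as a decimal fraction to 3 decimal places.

0.130

n = n₀·exp(−k·z) = 0.58 × exp(−0.454 × 3.3) = 0.58 × exp(−1.498)
  = 0.58 × 0.2235 = 0.1296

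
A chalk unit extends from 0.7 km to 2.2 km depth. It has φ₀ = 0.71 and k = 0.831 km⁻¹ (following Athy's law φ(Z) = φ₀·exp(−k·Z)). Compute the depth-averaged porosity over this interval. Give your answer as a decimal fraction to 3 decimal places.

⟨φ⟩ = (1/(Z₂−Z₁)) ∫ φ₀ e^(−kZ) dZ = φ₀·(e^(−k·Z₁) − e^(−k·Z₂)) / (k·(Z₂−Z₁))
e^(−0.831×0.7) = 0.5589; e^(−0.831×2.2) = 0.1607
⟨φ⟩ = 0.71 × (0.5589 − 0.1607) / (0.831 × 1.5) = 0.71 × 0.3195 = 0.2268

0.227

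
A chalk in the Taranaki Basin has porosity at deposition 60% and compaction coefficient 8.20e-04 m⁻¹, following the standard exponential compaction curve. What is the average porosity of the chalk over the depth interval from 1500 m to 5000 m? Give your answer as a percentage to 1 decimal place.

Working in km (1 km = 1000 m; β in km⁻¹ = β in m⁻¹ × 1000):
⟨n⟩ = (1/(z₂−z₁)) ∫ n₀ e^(−βz) dz = n₀·(e^(−β·z₁) − e^(−β·z₂)) / (β·(z₂−z₁))
e^(−0.82×1.5) = 0.2923; e^(−0.82×5) = 0.0166
⟨n⟩ = 0.6 × (0.2923 − 0.0166) / (0.82 × 3.5) = 0.6 × 0.0961 = 0.0576

5.8%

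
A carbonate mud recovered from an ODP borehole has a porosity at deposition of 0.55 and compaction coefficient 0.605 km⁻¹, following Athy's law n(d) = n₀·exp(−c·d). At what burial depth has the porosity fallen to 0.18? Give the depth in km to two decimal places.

1.85 km

Invert Athy's law: d = ln(n₀/n) / c
d = ln(0.55/0.18) / 0.605 = ln(3.056) / 0.605 = 1.1170 / 0.605 = 1.846 km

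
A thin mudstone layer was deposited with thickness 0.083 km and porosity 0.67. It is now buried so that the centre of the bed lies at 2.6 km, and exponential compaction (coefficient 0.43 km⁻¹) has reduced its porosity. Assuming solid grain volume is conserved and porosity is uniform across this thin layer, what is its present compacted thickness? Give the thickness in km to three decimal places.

0.035 km

Porosity at 2.6 km: n = 0.67·exp(−0.43×2.6) = 0.2190
Solid-volume conservation: h(1−n) = h₀(1−n₀) ⇒ h = h₀·(1−n₀)/(1−n)
h = 0.083 × (1 − 0.67)/(1 − 0.2190) = 0.083 × 0.4226 = 0.0351 km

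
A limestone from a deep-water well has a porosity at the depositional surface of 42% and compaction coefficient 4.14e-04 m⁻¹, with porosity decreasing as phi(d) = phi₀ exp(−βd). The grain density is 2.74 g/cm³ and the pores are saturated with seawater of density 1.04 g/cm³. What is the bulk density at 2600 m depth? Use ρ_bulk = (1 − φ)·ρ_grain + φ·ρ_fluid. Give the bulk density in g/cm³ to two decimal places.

Working in km (1 km = 1000 m; β in km⁻¹ = β in m⁻¹ × 1000):
Porosity at depth: phi = 0.42·exp(−0.414×2.6) = 0.42×0.3408 = 0.1431
Bulk density: ρ_b = (1−phi)ρ_g + phi·ρ_f = 0.8569×2.74 + 0.1431×1.04
       = 2.348 + 0.149 = 2.497 g/cm³

2.50 g/cm³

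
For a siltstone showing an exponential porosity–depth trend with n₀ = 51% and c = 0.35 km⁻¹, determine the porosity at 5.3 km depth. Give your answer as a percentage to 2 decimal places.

n = n₀·exp(−c·Z) = 0.51 × exp(−0.35 × 5.3) = 0.51 × exp(−1.855)
  = 0.51 × 0.1565 = 0.0798

7.98%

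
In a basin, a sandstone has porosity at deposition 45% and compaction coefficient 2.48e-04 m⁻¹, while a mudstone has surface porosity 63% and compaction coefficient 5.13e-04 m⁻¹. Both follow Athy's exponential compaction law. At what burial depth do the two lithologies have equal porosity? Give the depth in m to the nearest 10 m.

1270 m

Working in km (1 km = 1000 m; c in km⁻¹ = c in m⁻¹ × 1000):
Set φ₀ₐ e^(−cₐz) = φ₀ᵦ e^(−cᵦz) ⇒ ln(φ₀ₐ/φ₀ᵦ) = (cₐ − cᵦ)·z
z = ln(0.45/0.63) / (0.248 − 0.513) = -0.3365 / -0.265 = 1.270 km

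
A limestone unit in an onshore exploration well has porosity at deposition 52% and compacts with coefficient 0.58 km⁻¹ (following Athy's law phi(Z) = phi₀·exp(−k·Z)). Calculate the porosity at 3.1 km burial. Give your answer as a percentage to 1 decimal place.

phi = phi₀·exp(−k·Z) = 0.52 × exp(−0.58 × 3.1) = 0.52 × exp(−1.798)
  = 0.52 × 0.1656 = 0.0861

8.6%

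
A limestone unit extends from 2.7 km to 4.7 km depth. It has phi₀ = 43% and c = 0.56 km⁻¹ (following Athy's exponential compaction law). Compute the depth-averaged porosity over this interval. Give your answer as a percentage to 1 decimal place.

5.7%

⟨phi⟩ = (1/(Z₂−Z₁)) ∫ phi₀ e^(−cZ) dZ = phi₀·(e^(−c·Z₁) − e^(−c·Z₂)) / (c·(Z₂−Z₁))
e^(−0.56×2.7) = 0.2205; e^(−0.56×4.7) = 0.0719
⟨phi⟩ = 0.43 × (0.2205 − 0.0719) / (0.56 × 2) = 0.43 × 0.1326 = 0.0570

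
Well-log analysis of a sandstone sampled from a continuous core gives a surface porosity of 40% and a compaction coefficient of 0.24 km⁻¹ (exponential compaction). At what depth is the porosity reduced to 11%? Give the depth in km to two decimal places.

5.38 km

Invert Athy's law: Z = ln(phi₀/phi) / β
Z = ln(0.4/0.11) / 0.24 = ln(3.636) / 0.24 = 1.2910 / 0.24 = 5.379 km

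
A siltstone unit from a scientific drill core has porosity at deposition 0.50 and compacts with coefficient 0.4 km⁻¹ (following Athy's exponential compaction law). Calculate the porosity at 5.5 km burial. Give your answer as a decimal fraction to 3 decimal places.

0.055

n = n₀·exp(−k·z) = 0.5 × exp(−0.4 × 5.5) = 0.5 × exp(−2.2)
  = 0.5 × 0.1108 = 0.0554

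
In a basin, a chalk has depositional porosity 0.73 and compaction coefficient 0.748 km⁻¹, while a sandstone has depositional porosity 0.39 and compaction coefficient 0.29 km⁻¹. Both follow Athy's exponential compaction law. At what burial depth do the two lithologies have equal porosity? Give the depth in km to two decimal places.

1.37 km

Set n₀ₐ e^(−βₐz) = n₀ᵦ e^(−βᵦz) ⇒ ln(n₀ₐ/n₀ᵦ) = (βₐ − βᵦ)·z
z = ln(0.73/0.39) / (0.748 − 0.29) = 0.6269 / 0.458 = 1.369 km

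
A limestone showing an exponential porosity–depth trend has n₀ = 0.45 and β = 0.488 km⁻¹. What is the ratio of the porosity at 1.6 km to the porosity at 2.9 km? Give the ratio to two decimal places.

1.89

n(z₁)/n(z₂) = e^(−β·z₁)/e^(−β·z₂) = e^{β(z₂−z₁)}
= exp(0.488 × 1.3) = exp(0.6344) = 1.8859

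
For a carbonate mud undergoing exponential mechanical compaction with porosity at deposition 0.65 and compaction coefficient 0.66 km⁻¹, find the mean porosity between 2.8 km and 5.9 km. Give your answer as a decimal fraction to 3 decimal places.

⟨φ⟩ = (1/(Z₂−Z₁)) ∫ φ₀ e^(−kZ) dZ = φ₀·(e^(−k·Z₁) − e^(−k·Z₂)) / (k·(Z₂−Z₁))
e^(−0.66×2.8) = 0.1576; e^(−0.66×5.9) = 0.0204
⟨φ⟩ = 0.65 × (0.1576 − 0.0204) / (0.66 × 3.1) = 0.65 × 0.0671 = 0.0436

0.044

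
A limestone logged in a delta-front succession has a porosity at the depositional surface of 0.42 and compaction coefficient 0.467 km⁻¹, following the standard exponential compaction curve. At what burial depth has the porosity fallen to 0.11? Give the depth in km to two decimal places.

2.87 km

Invert Athy's law: d = ln(phi₀/phi) / β
d = ln(0.42/0.11) / 0.467 = ln(3.818) / 0.467 = 1.3398 / 0.467 = 2.869 km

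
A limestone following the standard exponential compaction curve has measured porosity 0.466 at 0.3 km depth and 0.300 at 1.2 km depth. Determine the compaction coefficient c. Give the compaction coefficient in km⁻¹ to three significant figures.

0.489 km⁻¹

Athy: phi(d) = phi₀ e^(−cd) ⇒ phi₁/phi₂ = e^{c(d₂−d₁)} ⇒ c = ln(phi₁/phi₂)/(d₂−d₁)
c = ln(0.466/0.3) / (1.2 − 0.3) = ln(1.553) / 0.9 = 0.4404 / 0.9 = 0.4893 km⁻¹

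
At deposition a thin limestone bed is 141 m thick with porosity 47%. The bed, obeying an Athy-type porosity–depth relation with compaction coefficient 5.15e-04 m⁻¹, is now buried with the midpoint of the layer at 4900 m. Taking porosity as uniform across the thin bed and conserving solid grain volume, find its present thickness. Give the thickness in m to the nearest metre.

Working in km (1 km = 1000 m; β in km⁻¹ = β in m⁻¹ × 1000):
Porosity at 4.9 km: n = 0.47·exp(−0.515×4.9) = 0.0377
Solid-volume conservation: h(1−n) = h₀(1−n₀) ⇒ h = h₀·(1−n₀)/(1−n)
h = 0.141 × (1 − 0.47)/(1 − 0.0377) = 0.141 × 0.5508 = 0.0777 km

78 m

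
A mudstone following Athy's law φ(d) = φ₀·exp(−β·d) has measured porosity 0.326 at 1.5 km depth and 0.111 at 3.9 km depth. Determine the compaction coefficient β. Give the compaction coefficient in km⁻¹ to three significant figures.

Athy: φ(d) = φ₀ e^(−βd) ⇒ φ₁/φ₂ = e^{β(d₂−d₁)} ⇒ β = ln(φ₁/φ₂)/(d₂−d₁)
β = ln(0.326/0.111) / (3.9 − 1.5) = ln(2.937) / 2.4 = 1.0774 / 2.4 = 0.4489 km⁻¹

0.449 km⁻¹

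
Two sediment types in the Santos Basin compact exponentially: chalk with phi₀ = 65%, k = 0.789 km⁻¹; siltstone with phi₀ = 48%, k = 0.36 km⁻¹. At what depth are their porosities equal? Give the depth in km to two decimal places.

0.71 km

Set phi₀ₐ e^(−kₐz) = phi₀ᵦ e^(−kᵦz) ⇒ ln(phi₀ₐ/phi₀ᵦ) = (kₐ − kᵦ)·z
z = ln(0.65/0.48) / (0.789 − 0.36) = 0.3032 / 0.429 = 0.707 km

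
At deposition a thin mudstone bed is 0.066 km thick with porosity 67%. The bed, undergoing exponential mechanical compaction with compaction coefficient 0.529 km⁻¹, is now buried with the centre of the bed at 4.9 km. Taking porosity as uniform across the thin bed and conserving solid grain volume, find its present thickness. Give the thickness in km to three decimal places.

Porosity at 4.9 km: n = 0.67·exp(−0.529×4.9) = 0.0502
Solid-volume conservation: h(1−n) = h₀(1−n₀) ⇒ h = h₀·(1−n₀)/(1−n)
h = 0.066 × (1 − 0.67)/(1 − 0.0502) = 0.066 × 0.3474 = 0.0229 km

0.023 km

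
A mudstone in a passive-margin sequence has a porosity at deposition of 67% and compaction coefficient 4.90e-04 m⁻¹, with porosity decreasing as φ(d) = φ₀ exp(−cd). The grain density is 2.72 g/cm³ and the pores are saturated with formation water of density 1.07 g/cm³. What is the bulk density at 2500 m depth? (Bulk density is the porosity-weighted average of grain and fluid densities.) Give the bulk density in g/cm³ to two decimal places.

2.40 g/cm³

Working in km (1 km = 1000 m; c in km⁻¹ = c in m⁻¹ × 1000):
Porosity at depth: φ = 0.67·exp(−0.49×2.5) = 0.67×0.2938 = 0.1968
Bulk density: ρ_b = (1−φ)ρ_g + φ·ρ_f = 0.8032×2.72 + 0.1968×1.07
       = 2.185 + 0.211 = 2.395 g/cm³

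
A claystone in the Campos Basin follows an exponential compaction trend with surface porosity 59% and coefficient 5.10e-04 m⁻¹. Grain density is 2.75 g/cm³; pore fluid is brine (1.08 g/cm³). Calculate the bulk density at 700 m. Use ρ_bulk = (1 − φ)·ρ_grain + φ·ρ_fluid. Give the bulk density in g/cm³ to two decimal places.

2.06 g/cm³

Working in km (1 km = 1000 m; β in km⁻¹ = β in m⁻¹ × 1000):
Porosity at depth: phi = 0.59·exp(−0.51×0.7) = 0.59×0.6998 = 0.4129
Bulk density: ρ_b = (1−phi)ρ_g + phi·ρ_f = 0.5871×2.75 + 0.4129×1.08
       = 1.615 + 0.446 = 2.061 g/cm³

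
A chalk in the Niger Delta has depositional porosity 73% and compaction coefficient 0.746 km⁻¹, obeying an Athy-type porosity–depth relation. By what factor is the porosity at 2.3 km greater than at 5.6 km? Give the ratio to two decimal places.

φ(z₁)/φ(z₂) = e^(−k·z₁)/e^(−k·z₂) = e^{k(z₂−z₁)}
= exp(0.746 × 3.3) = exp(2.462) = 11.7259

11.73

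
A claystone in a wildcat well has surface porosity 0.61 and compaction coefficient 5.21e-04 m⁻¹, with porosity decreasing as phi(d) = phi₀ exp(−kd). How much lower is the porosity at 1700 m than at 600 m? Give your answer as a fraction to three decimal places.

0.195

Working in km (1 km = 1000 m; k in km⁻¹ = k in m⁻¹ × 1000):
phi(0.6) = 0.61·e^(−0.521×0.6) = 0.4462
phi(1.7) = 0.61·e^(−0.521×1.7) = 0.2516
Δphi = 0.4462 − 0.2516 = 0.1947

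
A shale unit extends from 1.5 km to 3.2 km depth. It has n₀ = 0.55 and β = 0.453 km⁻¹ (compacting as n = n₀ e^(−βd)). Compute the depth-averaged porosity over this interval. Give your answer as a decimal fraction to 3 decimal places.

0.194

⟨n⟩ = (1/(d₂−d₁)) ∫ n₀ e^(−βd) dd = n₀·(e^(−β·d₁) − e^(−β·d₂)) / (β·(d₂−d₁))
e^(−0.453×1.5) = 0.5069; e^(−0.453×3.2) = 0.2347
⟨n⟩ = 0.55 × (0.5069 − 0.2347) / (0.453 × 1.7) = 0.55 × 0.3535 = 0.1944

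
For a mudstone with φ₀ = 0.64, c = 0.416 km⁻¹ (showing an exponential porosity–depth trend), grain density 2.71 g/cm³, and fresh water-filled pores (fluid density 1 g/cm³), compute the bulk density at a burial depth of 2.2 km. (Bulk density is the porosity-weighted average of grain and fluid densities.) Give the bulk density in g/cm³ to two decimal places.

Porosity at depth: φ = 0.64·exp(−0.416×2.2) = 0.64×0.4004 = 0.2563
Bulk density: ρ_b = (1−φ)ρ_g + φ·ρ_f = 0.7437×2.71 + 0.2563×1
       = 2.015 + 0.256 = 2.272 g/cm³

2.27 g/cm³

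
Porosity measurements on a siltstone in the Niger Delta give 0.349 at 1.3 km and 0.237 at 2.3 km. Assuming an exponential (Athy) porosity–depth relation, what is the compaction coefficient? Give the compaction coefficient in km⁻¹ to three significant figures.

0.387 km⁻¹

Athy: φ(d) = φ₀ e^(−kd) ⇒ φ₁/φ₂ = e^{k(d₂−d₁)} ⇒ k = ln(φ₁/φ₂)/(d₂−d₁)
k = ln(0.349/0.237) / (2.3 − 1.3) = ln(1.473) / 1 = 0.3870 / 1 = 0.387 km⁻¹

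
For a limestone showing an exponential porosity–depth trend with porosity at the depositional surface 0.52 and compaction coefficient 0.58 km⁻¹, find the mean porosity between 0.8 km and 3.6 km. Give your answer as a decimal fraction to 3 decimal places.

⟨phi⟩ = (1/(Z₂−Z₁)) ∫ phi₀ e^(−βZ) dZ = phi₀·(e^(−β·Z₁) − e^(−β·Z₂)) / (β·(Z₂−Z₁))
e^(−0.58×0.8) = 0.6288; e^(−0.58×3.6) = 0.1239
⟨phi⟩ = 0.52 × (0.6288 − 0.1239) / (0.58 × 2.8) = 0.52 × 0.3109 = 0.1616

0.162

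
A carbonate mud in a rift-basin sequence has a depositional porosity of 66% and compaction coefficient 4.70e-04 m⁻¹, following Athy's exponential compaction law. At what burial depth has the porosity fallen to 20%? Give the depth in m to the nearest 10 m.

Working in km (1 km = 1000 m; k in km⁻¹ = k in m⁻¹ × 1000):
Invert Athy's law: d = ln(φ₀/φ) / k
d = ln(0.66/0.2) / 0.47 = ln(3.3) / 0.47 = 1.1939 / 0.47 = 2.540 km

2540 m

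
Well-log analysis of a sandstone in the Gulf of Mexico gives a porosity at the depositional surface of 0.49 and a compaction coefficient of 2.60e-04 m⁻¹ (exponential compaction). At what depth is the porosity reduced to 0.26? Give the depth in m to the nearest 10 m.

2440 m

Working in km (1 km = 1000 m; β in km⁻¹ = β in m⁻¹ × 1000):
Invert Athy's law: d = ln(n₀/n) / β
d = ln(0.49/0.26) / 0.26 = ln(1.885) / 0.26 = 0.6337 / 0.26 = 2.437 km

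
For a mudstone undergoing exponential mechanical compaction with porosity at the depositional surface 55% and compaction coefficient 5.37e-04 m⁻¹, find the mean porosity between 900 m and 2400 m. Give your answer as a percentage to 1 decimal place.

23.3%

Working in km (1 km = 1000 m; c in km⁻¹ = c in m⁻¹ × 1000):
⟨n⟩ = (1/(z₂−z₁)) ∫ n₀ e^(−cz) dz = n₀·(e^(−c·z₁) − e^(−c·z₂)) / (c·(z₂−z₁))
e^(−0.537×0.9) = 0.6167; e^(−0.537×2.4) = 0.2756
⟨n⟩ = 0.55 × (0.6167 − 0.2756) / (0.537 × 1.5) = 0.55 × 0.4235 = 0.2329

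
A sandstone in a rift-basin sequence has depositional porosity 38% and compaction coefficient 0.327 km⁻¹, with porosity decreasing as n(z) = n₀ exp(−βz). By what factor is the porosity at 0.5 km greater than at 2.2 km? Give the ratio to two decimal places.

1.74

n(z₁)/n(z₂) = e^(−β·z₁)/e^(−β·z₂) = e^{β(z₂−z₁)}
= exp(0.327 × 1.7) = exp(0.5559) = 1.7435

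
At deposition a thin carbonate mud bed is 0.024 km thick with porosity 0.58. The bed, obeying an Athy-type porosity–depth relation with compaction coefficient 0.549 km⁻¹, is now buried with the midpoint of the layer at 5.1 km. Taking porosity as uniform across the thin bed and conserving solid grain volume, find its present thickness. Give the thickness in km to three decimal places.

0.010 km

Porosity at 5.1 km: n = 0.58·exp(−0.549×5.1) = 0.0353
Solid-volume conservation: h(1−n) = h₀(1−n₀) ⇒ h = h₀·(1−n₀)/(1−n)
h = 0.024 × (1 − 0.58)/(1 − 0.0353) = 0.024 × 0.4354 = 0.0104 km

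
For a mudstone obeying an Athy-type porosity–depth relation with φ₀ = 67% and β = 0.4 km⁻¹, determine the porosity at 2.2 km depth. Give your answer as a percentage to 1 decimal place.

φ = φ₀·exp(−β·d) = 0.67 × exp(−0.4 × 2.2) = 0.67 × exp(−0.88)
  = 0.67 × 0.4148 = 0.2779

27.8%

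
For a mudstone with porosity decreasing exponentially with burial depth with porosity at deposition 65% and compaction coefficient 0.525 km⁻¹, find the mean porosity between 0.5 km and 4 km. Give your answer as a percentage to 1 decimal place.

⟨n⟩ = (1/(d₂−d₁)) ∫ n₀ e^(−βd) dd = n₀·(e^(−β·d₁) − e^(−β·d₂)) / (β·(d₂−d₁))
e^(−0.525×0.5) = 0.7691; e^(−0.525×4) = 0.1225
⟨n⟩ = 0.65 × (0.7691 − 0.1225) / (0.525 × 3.5) = 0.65 × 0.3519 = 0.2288

22.9%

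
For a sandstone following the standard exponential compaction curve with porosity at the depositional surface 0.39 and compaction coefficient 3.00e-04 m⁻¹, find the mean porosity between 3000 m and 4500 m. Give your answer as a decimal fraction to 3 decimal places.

0.128

Working in km (1 km = 1000 m; k in km⁻¹ = k in m⁻¹ × 1000):
⟨n⟩ = (1/(Z₂−Z₁)) ∫ n₀ e^(−kZ) dZ = n₀·(e^(−k·Z₁) − e^(−k·Z₂)) / (k·(Z₂−Z₁))
e^(−0.3×3) = 0.4066; e^(−0.3×4.5) = 0.2592
⟨n⟩ = 0.39 × (0.4066 − 0.2592) / (0.3 × 1.5) = 0.39 × 0.3274 = 0.1277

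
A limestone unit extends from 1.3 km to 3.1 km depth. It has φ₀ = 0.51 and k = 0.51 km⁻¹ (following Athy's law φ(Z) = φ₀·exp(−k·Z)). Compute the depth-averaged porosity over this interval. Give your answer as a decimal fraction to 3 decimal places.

0.172

⟨φ⟩ = (1/(Z₂−Z₁)) ∫ φ₀ e^(−kZ) dZ = φ₀·(e^(−k·Z₁) − e^(−k·Z₂)) / (k·(Z₂−Z₁))
e^(−0.51×1.3) = 0.5153; e^(−0.51×3.1) = 0.2058
⟨φ⟩ = 0.51 × (0.5153 − 0.2058) / (0.51 × 1.8) = 0.51 × 0.3372 = 0.1720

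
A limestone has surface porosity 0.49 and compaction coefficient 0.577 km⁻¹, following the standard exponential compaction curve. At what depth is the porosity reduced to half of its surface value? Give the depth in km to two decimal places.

phi/phi₀ = 1/2 ⇒ exp(−β·z) = 1/2 ⇒ z = ln(2) / β
z = 0.6931 / 0.577 = 1.201 km

1.20 km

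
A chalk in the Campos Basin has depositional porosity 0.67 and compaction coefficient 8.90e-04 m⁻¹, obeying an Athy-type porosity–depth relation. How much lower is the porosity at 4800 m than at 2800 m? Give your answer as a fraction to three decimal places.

0.046

Working in km (1 km = 1000 m; c in km⁻¹ = c in m⁻¹ × 1000):
n(2.8) = 0.67·e^(−0.89×2.8) = 0.0554
n(4.8) = 0.67·e^(−0.89×4.8) = 0.0093
Δn = 0.0554 − 0.0093 = 0.0461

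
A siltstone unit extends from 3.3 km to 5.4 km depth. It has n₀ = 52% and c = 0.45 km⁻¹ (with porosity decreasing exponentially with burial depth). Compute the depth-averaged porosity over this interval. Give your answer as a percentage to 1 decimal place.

7.6%

⟨n⟩ = (1/(Z₂−Z₁)) ∫ n₀ e^(−cZ) dZ = n₀·(e^(−c·Z₁) − e^(−c·Z₂)) / (c·(Z₂−Z₁))
e^(−0.45×3.3) = 0.2265; e^(−0.45×5.4) = 0.0880
⟨n⟩ = 0.52 × (0.2265 − 0.0880) / (0.45 × 2.1) = 0.52 × 0.1465 = 0.0762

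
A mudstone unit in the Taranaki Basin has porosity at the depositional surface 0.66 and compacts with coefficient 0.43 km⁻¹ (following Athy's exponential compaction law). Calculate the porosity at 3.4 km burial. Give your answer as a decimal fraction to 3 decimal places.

phi = phi₀·exp(−c·d) = 0.66 × exp(−0.43 × 3.4) = 0.66 × exp(−1.462)
  = 0.66 × 0.2318 = 0.1530

0.153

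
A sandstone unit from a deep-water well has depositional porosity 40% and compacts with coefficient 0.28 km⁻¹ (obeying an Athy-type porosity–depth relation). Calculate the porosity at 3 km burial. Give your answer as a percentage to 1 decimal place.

n = n₀·exp(−β·d) = 0.4 × exp(−0.28 × 3) = 0.4 × exp(−0.84)
  = 0.4 × 0.4317 = 0.1727

17.3%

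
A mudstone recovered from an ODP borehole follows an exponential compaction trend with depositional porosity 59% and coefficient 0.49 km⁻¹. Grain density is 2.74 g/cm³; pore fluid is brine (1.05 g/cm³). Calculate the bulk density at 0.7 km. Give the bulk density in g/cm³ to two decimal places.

2.03 g/cm³

Porosity at depth: n = 0.59·exp(−0.49×0.7) = 0.59×0.7096 = 0.4187
Bulk density: ρ_b = (1−n)ρ_g + n·ρ_f = 0.5813×2.74 + 0.4187×1.05
       = 1.593 + 0.440 = 2.032 g/cm³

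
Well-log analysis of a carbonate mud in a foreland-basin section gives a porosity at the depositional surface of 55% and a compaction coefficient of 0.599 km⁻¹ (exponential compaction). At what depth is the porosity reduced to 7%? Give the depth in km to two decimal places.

Invert Athy's law: z = ln(phi₀/phi) / c
z = ln(0.55/0.07) / 0.599 = ln(7.857) / 0.599 = 2.0614 / 0.599 = 3.441 km

3.44 km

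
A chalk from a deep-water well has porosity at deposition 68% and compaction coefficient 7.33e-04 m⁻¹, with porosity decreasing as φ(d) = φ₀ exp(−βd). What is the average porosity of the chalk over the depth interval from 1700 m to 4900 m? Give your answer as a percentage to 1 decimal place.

Working in km (1 km = 1000 m; β in km⁻¹ = β in m⁻¹ × 1000):
⟨φ⟩ = (1/(d₂−d₁)) ∫ φ₀ e^(−βd) dd = φ₀·(e^(−β·d₁) − e^(−β·d₂)) / (β·(d₂−d₁))
e^(−0.733×1.7) = 0.2876; e^(−0.733×4.9) = 0.0276
⟨φ⟩ = 0.68 × (0.2876 − 0.0276) / (0.733 × 3.2) = 0.68 × 0.1109 = 0.0754

7.5%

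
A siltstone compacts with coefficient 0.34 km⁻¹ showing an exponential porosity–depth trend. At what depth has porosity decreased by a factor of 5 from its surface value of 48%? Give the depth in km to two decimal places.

φ/φ₀ = 1/5 ⇒ exp(−β·Z) = 1/5 ⇒ Z = ln(5) / β
Z = 1.6094 / 0.34 = 4.734 km

4.73 km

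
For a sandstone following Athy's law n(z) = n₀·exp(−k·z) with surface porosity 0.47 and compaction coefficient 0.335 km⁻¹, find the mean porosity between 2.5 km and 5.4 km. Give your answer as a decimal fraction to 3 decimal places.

0.130

⟨n⟩ = (1/(z₂−z₁)) ∫ n₀ e^(−kz) dz = n₀·(e^(−k·z₁) − e^(−k·z₂)) / (k·(z₂−z₁))
e^(−0.335×2.5) = 0.4328; e^(−0.335×5.4) = 0.1638
⟨n⟩ = 0.47 × (0.4328 − 0.1638) / (0.335 × 2.9) = 0.47 × 0.2769 = 0.1301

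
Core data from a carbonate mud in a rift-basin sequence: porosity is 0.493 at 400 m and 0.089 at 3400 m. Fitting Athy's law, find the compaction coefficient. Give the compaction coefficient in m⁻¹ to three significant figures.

Working in km (1 km = 1000 m; c in km⁻¹ = c in m⁻¹ × 1000):
Athy: phi(z) = phi₀ e^(−cz) ⇒ phi₁/phi₂ = e^{c(z₂−z₁)} ⇒ c = ln(phi₁/phi₂)/(z₂−z₁)
c = ln(0.493/0.089) / (3.4 − 0.4) = ln(5.539) / 3 = 1.7119 / 3 = 0.5706 km⁻¹

0.000571 m⁻¹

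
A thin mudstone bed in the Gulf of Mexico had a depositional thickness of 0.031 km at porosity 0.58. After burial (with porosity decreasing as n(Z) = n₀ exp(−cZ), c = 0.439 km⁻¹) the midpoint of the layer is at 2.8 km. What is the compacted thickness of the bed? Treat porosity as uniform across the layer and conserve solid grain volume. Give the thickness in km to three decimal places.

Porosity at 2.8 km: n = 0.58·exp(−0.439×2.8) = 0.1697
Solid-volume conservation: h(1−n) = h₀(1−n₀) ⇒ h = h₀·(1−n₀)/(1−n)
h = 0.031 × (1 − 0.58)/(1 − 0.1697) = 0.031 × 0.5058 = 0.0157 km

0.016 km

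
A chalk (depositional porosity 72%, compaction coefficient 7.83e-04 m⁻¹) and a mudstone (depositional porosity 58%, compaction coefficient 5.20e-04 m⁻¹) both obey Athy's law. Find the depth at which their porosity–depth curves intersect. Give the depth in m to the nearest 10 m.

Working in km (1 km = 1000 m; c in km⁻¹ = c in m⁻¹ × 1000):
Set phi₀ₐ e^(−cₐd) = phi₀ᵦ e^(−cᵦd) ⇒ ln(phi₀ₐ/phi₀ᵦ) = (cₐ − cᵦ)·d
d = ln(0.72/0.58) / (0.783 − 0.52) = 0.2162 / 0.263 = 0.822 km

820 m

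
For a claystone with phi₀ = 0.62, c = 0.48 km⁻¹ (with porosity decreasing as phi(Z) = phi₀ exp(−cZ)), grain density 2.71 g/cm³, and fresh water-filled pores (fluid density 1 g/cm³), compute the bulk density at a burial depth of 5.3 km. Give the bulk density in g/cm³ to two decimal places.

Porosity at depth: phi = 0.62·exp(−0.48×5.3) = 0.62×0.0786 = 0.0487
Bulk density: ρ_b = (1−phi)ρ_g + phi·ρ_f = 0.9513×2.71 + 0.0487×1
       = 2.578 + 0.049 = 2.627 g/cm³

2.63 g/cm³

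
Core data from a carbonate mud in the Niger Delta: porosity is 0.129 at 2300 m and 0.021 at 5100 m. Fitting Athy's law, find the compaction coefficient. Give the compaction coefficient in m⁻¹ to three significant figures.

0.000648 m⁻¹

Working in km (1 km = 1000 m; k in km⁻¹ = k in m⁻¹ × 1000):
Athy: φ(z) = φ₀ e^(−kz) ⇒ φ₁/φ₂ = e^{k(z₂−z₁)} ⇒ k = ln(φ₁/φ₂)/(z₂−z₁)
k = ln(0.129/0.021) / (5.1 − 2.3) = ln(6.143) / 2.8 = 1.8153 / 2.8 = 0.6483 km⁻¹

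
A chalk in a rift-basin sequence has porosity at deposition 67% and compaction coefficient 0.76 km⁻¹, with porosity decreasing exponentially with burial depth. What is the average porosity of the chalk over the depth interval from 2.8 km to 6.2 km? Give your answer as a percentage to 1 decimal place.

⟨φ⟩ = (1/(d₂−d₁)) ∫ φ₀ e^(−cd) dd = φ₀·(e^(−c·d₁) − e^(−c·d₂)) / (c·(d₂−d₁))
e^(−0.76×2.8) = 0.1191; e^(−0.76×6.2) = 0.0090
⟨φ⟩ = 0.67 × (0.1191 − 0.0090) / (0.76 × 3.4) = 0.67 × 0.0426 = 0.0285

2.9%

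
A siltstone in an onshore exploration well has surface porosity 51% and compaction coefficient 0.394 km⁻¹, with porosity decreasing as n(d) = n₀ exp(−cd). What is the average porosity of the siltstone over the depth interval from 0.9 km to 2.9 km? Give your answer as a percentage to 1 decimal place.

24.8%

⟨n⟩ = (1/(d₂−d₁)) ∫ n₀ e^(−cd) dd = n₀·(e^(−c·d₁) − e^(−c·d₂)) / (c·(d₂−d₁))
e^(−0.394×0.9) = 0.7015; e^(−0.394×2.9) = 0.3190
⟨n⟩ = 0.51 × (0.7015 − 0.3190) / (0.394 × 2) = 0.51 × 0.4854 = 0.2475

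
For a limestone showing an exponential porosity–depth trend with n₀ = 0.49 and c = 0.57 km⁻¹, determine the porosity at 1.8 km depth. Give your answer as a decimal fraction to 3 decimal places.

0.176

n = n₀·exp(−c·d) = 0.49 × exp(−0.57 × 1.8) = 0.49 × exp(−1.026)
  = 0.49 × 0.3584 = 0.1756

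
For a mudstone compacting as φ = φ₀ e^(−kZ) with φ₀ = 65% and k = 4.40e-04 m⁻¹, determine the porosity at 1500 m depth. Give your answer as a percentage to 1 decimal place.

33.6%

Working in km (1 km = 1000 m; k in km⁻¹ = k in m⁻¹ × 1000):
φ = φ₀·exp(−k·Z) = 0.65 × exp(−0.44 × 1.5) = 0.65 × exp(−0.66)
  = 0.65 × 0.5169 = 0.3360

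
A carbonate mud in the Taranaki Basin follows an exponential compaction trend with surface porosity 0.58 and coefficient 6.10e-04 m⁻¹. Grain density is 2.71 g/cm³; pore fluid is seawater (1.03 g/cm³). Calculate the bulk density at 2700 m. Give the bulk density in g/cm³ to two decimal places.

Working in km (1 km = 1000 m; c in km⁻¹ = c in m⁻¹ × 1000):
Porosity at depth: φ = 0.58·exp(−0.61×2.7) = 0.58×0.1926 = 0.1117
Bulk density: ρ_b = (1−φ)ρ_g + φ·ρ_f = 0.8883×2.71 + 0.1117×1.03
       = 2.407 + 0.115 = 2.522 g/cm³

2.52 g/cm³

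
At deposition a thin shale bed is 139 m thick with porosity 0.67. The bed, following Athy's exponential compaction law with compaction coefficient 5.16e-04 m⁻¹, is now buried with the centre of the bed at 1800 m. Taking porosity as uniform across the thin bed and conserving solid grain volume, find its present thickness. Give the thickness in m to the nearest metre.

62 m

Working in km (1 km = 1000 m; k in km⁻¹ = k in m⁻¹ × 1000):
Porosity at 1.8 km: phi = 0.67·exp(−0.516×1.8) = 0.2647
Solid-volume conservation: h(1−phi) = h₀(1−phi₀) ⇒ h = h₀·(1−phi₀)/(1−phi)
h = 0.139 × (1 − 0.67)/(1 − 0.2647) = 0.139 × 0.4488 = 0.0624 km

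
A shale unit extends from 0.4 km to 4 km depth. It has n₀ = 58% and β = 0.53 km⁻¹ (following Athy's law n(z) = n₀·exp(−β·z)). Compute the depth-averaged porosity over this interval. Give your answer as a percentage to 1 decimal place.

20.9%

⟨n⟩ = (1/(z₂−z₁)) ∫ n₀ e^(−βz) dz = n₀·(e^(−β·z₁) − e^(−β·z₂)) / (β·(z₂−z₁))
e^(−0.53×0.4) = 0.8090; e^(−0.53×4) = 0.1200
⟨n⟩ = 0.58 × (0.8090 − 0.1200) / (0.53 × 3.6) = 0.58 × 0.3611 = 0.2094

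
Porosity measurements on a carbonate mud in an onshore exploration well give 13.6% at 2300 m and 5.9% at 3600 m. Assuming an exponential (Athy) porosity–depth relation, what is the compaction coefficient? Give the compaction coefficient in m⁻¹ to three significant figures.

0.000642 m⁻¹

Working in km (1 km = 1000 m; k in km⁻¹ = k in m⁻¹ × 1000):
Athy: n(z) = n₀ e^(−kz) ⇒ n₁/n₂ = e^{k(z₂−z₁)} ⇒ k = ln(n₁/n₂)/(z₂−z₁)
k = ln(0.136/0.059) / (3.6 − 2.3) = ln(2.305) / 1.3 = 0.8351 / 1.3 = 0.6424 km⁻¹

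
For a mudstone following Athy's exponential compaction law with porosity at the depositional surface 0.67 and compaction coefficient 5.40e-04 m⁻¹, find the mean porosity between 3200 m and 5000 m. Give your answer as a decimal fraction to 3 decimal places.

0.076

Working in km (1 km = 1000 m; c in km⁻¹ = c in m⁻¹ × 1000):
⟨φ⟩ = (1/(Z₂−Z₁)) ∫ φ₀ e^(−cZ) dZ = φ₀·(e^(−c·Z₁) − e^(−c·Z₂)) / (c·(Z₂−Z₁))
e^(−0.54×3.2) = 0.1776; e^(−0.54×5) = 0.0672
⟨φ⟩ = 0.67 × (0.1776 − 0.0672) / (0.54 × 1.8) = 0.67 × 0.1136 = 0.0761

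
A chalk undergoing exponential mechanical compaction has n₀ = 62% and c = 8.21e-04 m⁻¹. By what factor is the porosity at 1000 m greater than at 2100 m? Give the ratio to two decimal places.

2.47

Working in km (1 km = 1000 m; c in km⁻¹ = c in m⁻¹ × 1000):
n(d₁)/n(d₂) = e^(−c·d₁)/e^(−c·d₂) = e^{c(d₂−d₁)}
= exp(0.821 × 1.1) = exp(0.9031) = 2.4672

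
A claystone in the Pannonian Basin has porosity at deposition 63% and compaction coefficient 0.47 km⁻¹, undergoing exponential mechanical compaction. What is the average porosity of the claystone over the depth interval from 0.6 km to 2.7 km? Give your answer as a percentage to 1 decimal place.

30.2%

⟨n⟩ = (1/(z₂−z₁)) ∫ n₀ e^(−βz) dz = n₀·(e^(−β·z₁) − e^(−β·z₂)) / (β·(z₂−z₁))
e^(−0.47×0.6) = 0.7543; e^(−0.47×2.7) = 0.2811
⟨n⟩ = 0.63 × (0.7543 − 0.2811) / (0.47 × 2.1) = 0.63 × 0.4794 = 0.3020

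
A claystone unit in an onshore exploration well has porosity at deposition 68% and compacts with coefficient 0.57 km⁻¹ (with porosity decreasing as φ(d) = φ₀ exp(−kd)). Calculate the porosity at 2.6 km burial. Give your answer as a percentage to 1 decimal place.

15.4%

φ = φ₀·exp(−k·d) = 0.68 × exp(−0.57 × 2.6) = 0.68 × exp(−1.482)
  = 0.68 × 0.2272 = 0.1545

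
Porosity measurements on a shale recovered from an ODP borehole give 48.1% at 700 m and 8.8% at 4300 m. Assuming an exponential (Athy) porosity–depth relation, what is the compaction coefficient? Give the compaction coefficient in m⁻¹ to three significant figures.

0.000472 m⁻¹

Working in km (1 km = 1000 m; β in km⁻¹ = β in m⁻¹ × 1000):
Athy: n(z) = n₀ e^(−βz) ⇒ n₁/n₂ = e^{β(z₂−z₁)} ⇒ β = ln(n₁/n₂)/(z₂−z₁)
β = ln(0.481/0.088) / (4.3 − 0.7) = ln(5.466) / 3.6 = 1.6985 / 3.6 = 0.4718 km⁻¹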